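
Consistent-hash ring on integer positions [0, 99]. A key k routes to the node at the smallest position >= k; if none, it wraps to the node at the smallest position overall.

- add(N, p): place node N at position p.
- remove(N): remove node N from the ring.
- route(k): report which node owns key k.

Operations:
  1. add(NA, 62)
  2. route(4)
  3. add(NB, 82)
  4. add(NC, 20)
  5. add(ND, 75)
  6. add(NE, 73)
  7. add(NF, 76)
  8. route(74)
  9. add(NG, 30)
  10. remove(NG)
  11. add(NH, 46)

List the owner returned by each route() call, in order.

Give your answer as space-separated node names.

Op 1: add NA@62 -> ring=[62:NA]
Op 2: route key 4: smallest pos >= 4 is 62 -> NA
Op 3: add NB@82 -> ring=[62:NA,82:NB]
Op 4: add NC@20 -> ring=[20:NC,62:NA,82:NB]
Op 5: add ND@75 -> ring=[20:NC,62:NA,75:ND,82:NB]
Op 6: add NE@73 -> ring=[20:NC,62:NA,73:NE,75:ND,82:NB]
Op 7: add NF@76 -> ring=[20:NC,62:NA,73:NE,75:ND,76:NF,82:NB]
Op 8: route key 74: smallest pos >= 74 is 75 -> ND
Op 9: add NG@30 -> ring=[20:NC,30:NG,62:NA,73:NE,75:ND,76:NF,82:NB]
Op 10: remove NG -> ring=[20:NC,62:NA,73:NE,75:ND,76:NF,82:NB]
Op 11: add NH@46 -> ring=[20:NC,46:NH,62:NA,73:NE,75:ND,76:NF,82:NB]

Answer: NA ND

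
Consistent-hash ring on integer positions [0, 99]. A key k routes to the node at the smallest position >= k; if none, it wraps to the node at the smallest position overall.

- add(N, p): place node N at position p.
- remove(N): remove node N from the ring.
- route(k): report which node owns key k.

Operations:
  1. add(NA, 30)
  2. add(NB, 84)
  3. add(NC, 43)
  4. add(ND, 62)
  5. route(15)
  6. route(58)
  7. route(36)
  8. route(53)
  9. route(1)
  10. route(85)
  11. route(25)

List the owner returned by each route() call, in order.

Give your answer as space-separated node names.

Op 1: add NA@30 -> ring=[30:NA]
Op 2: add NB@84 -> ring=[30:NA,84:NB]
Op 3: add NC@43 -> ring=[30:NA,43:NC,84:NB]
Op 4: add ND@62 -> ring=[30:NA,43:NC,62:ND,84:NB]
Op 5: route key 15: smallest pos >= 15 is 30 -> NA
Op 6: route key 58: smallest pos >= 58 is 62 -> ND
Op 7: route key 36: smallest pos >= 36 is 43 -> NC
Op 8: route key 53: smallest pos >= 53 is 62 -> ND
Op 9: route key 1: smallest pos >= 1 is 30 -> NA
Op 10: route key 85: none >= 85, wrap to smallest pos 30 -> NA
Op 11: route key 25: smallest pos >= 25 is 30 -> NA

Answer: NA ND NC ND NA NA NA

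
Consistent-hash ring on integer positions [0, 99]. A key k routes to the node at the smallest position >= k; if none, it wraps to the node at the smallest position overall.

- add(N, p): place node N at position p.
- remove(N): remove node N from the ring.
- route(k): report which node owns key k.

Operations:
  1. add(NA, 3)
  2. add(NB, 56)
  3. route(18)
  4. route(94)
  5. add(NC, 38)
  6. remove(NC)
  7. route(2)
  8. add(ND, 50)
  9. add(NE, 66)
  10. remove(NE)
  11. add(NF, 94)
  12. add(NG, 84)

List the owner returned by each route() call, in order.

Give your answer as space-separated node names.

Answer: NB NA NA

Derivation:
Op 1: add NA@3 -> ring=[3:NA]
Op 2: add NB@56 -> ring=[3:NA,56:NB]
Op 3: route key 18: smallest pos >= 18 is 56 -> NB
Op 4: route key 94: none >= 94, wrap to smallest pos 3 -> NA
Op 5: add NC@38 -> ring=[3:NA,38:NC,56:NB]
Op 6: remove NC -> ring=[3:NA,56:NB]
Op 7: route key 2: smallest pos >= 2 is 3 -> NA
Op 8: add ND@50 -> ring=[3:NA,50:ND,56:NB]
Op 9: add NE@66 -> ring=[3:NA,50:ND,56:NB,66:NE]
Op 10: remove NE -> ring=[3:NA,50:ND,56:NB]
Op 11: add NF@94 -> ring=[3:NA,50:ND,56:NB,94:NF]
Op 12: add NG@84 -> ring=[3:NA,50:ND,56:NB,84:NG,94:NF]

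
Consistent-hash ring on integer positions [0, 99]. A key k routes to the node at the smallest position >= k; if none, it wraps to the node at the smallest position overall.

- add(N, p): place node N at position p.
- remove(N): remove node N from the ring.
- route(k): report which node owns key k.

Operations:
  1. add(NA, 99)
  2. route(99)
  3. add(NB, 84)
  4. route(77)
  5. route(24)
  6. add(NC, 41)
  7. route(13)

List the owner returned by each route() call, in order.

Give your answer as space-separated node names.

Answer: NA NB NB NC

Derivation:
Op 1: add NA@99 -> ring=[99:NA]
Op 2: route key 99: smallest pos >= 99 is 99 -> NA
Op 3: add NB@84 -> ring=[84:NB,99:NA]
Op 4: route key 77: smallest pos >= 77 is 84 -> NB
Op 5: route key 24: smallest pos >= 24 is 84 -> NB
Op 6: add NC@41 -> ring=[41:NC,84:NB,99:NA]
Op 7: route key 13: smallest pos >= 13 is 41 -> NC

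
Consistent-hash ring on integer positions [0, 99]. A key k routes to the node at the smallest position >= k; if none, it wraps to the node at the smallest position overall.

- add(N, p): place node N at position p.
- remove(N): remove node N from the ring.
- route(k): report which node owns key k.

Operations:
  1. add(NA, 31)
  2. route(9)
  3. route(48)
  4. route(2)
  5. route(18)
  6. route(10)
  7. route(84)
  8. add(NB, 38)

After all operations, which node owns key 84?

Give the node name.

Op 1: add NA@31 -> ring=[31:NA]
Op 2: route key 9: smallest pos >= 9 is 31 -> NA
Op 3: route key 48: none >= 48, wrap to smallest pos 31 -> NA
Op 4: route key 2: smallest pos >= 2 is 31 -> NA
Op 5: route key 18: smallest pos >= 18 is 31 -> NA
Op 6: route key 10: smallest pos >= 10 is 31 -> NA
Op 7: route key 84: none >= 84, wrap to smallest pos 31 -> NA
Op 8: add NB@38 -> ring=[31:NA,38:NB]
Final route key 84: none >= 84, wrap to smallest pos 31 -> NA

Answer: NA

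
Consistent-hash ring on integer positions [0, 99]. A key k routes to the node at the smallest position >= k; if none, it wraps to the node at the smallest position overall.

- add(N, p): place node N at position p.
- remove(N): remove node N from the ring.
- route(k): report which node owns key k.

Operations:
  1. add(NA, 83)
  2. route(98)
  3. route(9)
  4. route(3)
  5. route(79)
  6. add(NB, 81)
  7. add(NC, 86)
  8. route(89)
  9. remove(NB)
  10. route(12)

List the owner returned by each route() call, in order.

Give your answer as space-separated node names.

Op 1: add NA@83 -> ring=[83:NA]
Op 2: route key 98: none >= 98, wrap to smallest pos 83 -> NA
Op 3: route key 9: smallest pos >= 9 is 83 -> NA
Op 4: route key 3: smallest pos >= 3 is 83 -> NA
Op 5: route key 79: smallest pos >= 79 is 83 -> NA
Op 6: add NB@81 -> ring=[81:NB,83:NA]
Op 7: add NC@86 -> ring=[81:NB,83:NA,86:NC]
Op 8: route key 89: none >= 89, wrap to smallest pos 81 -> NB
Op 9: remove NB -> ring=[83:NA,86:NC]
Op 10: route key 12: smallest pos >= 12 is 83 -> NA

Answer: NA NA NA NA NB NA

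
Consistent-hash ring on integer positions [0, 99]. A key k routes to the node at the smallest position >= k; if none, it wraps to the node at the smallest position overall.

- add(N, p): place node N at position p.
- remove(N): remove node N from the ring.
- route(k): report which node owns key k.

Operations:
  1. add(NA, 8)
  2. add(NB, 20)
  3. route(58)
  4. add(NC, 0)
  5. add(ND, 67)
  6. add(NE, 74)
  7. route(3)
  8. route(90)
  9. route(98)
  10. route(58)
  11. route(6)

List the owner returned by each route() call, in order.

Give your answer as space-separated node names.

Op 1: add NA@8 -> ring=[8:NA]
Op 2: add NB@20 -> ring=[8:NA,20:NB]
Op 3: route key 58: none >= 58, wrap to smallest pos 8 -> NA
Op 4: add NC@0 -> ring=[0:NC,8:NA,20:NB]
Op 5: add ND@67 -> ring=[0:NC,8:NA,20:NB,67:ND]
Op 6: add NE@74 -> ring=[0:NC,8:NA,20:NB,67:ND,74:NE]
Op 7: route key 3: smallest pos >= 3 is 8 -> NA
Op 8: route key 90: none >= 90, wrap to smallest pos 0 -> NC
Op 9: route key 98: none >= 98, wrap to smallest pos 0 -> NC
Op 10: route key 58: smallest pos >= 58 is 67 -> ND
Op 11: route key 6: smallest pos >= 6 is 8 -> NA

Answer: NA NA NC NC ND NA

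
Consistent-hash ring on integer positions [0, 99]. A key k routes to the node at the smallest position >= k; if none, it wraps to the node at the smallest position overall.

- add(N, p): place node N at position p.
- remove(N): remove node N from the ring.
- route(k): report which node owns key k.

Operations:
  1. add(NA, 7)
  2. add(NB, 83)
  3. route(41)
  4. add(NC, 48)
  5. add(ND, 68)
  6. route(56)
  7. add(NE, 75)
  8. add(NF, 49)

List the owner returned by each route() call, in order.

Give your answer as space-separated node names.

Answer: NB ND

Derivation:
Op 1: add NA@7 -> ring=[7:NA]
Op 2: add NB@83 -> ring=[7:NA,83:NB]
Op 3: route key 41: smallest pos >= 41 is 83 -> NB
Op 4: add NC@48 -> ring=[7:NA,48:NC,83:NB]
Op 5: add ND@68 -> ring=[7:NA,48:NC,68:ND,83:NB]
Op 6: route key 56: smallest pos >= 56 is 68 -> ND
Op 7: add NE@75 -> ring=[7:NA,48:NC,68:ND,75:NE,83:NB]
Op 8: add NF@49 -> ring=[7:NA,48:NC,49:NF,68:ND,75:NE,83:NB]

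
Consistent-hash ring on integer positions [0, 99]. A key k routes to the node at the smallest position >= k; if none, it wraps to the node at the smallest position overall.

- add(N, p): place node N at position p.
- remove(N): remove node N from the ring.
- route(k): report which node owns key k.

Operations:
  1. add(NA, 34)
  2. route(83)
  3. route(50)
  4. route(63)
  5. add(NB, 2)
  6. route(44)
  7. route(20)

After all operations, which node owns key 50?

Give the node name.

Op 1: add NA@34 -> ring=[34:NA]
Op 2: route key 83: none >= 83, wrap to smallest pos 34 -> NA
Op 3: route key 50: none >= 50, wrap to smallest pos 34 -> NA
Op 4: route key 63: none >= 63, wrap to smallest pos 34 -> NA
Op 5: add NB@2 -> ring=[2:NB,34:NA]
Op 6: route key 44: none >= 44, wrap to smallest pos 2 -> NB
Op 7: route key 20: smallest pos >= 20 is 34 -> NA
Final route key 50: none >= 50, wrap to smallest pos 2 -> NB

Answer: NB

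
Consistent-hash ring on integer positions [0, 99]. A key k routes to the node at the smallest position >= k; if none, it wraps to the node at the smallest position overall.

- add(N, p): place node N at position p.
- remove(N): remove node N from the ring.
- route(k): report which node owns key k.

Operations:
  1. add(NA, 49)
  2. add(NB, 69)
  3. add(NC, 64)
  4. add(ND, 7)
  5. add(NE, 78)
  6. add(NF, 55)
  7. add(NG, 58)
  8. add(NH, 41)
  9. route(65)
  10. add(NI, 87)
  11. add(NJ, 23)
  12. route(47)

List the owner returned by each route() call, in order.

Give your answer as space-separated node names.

Op 1: add NA@49 -> ring=[49:NA]
Op 2: add NB@69 -> ring=[49:NA,69:NB]
Op 3: add NC@64 -> ring=[49:NA,64:NC,69:NB]
Op 4: add ND@7 -> ring=[7:ND,49:NA,64:NC,69:NB]
Op 5: add NE@78 -> ring=[7:ND,49:NA,64:NC,69:NB,78:NE]
Op 6: add NF@55 -> ring=[7:ND,49:NA,55:NF,64:NC,69:NB,78:NE]
Op 7: add NG@58 -> ring=[7:ND,49:NA,55:NF,58:NG,64:NC,69:NB,78:NE]
Op 8: add NH@41 -> ring=[7:ND,41:NH,49:NA,55:NF,58:NG,64:NC,69:NB,78:NE]
Op 9: route key 65: smallest pos >= 65 is 69 -> NB
Op 10: add NI@87 -> ring=[7:ND,41:NH,49:NA,55:NF,58:NG,64:NC,69:NB,78:NE,87:NI]
Op 11: add NJ@23 -> ring=[7:ND,23:NJ,41:NH,49:NA,55:NF,58:NG,64:NC,69:NB,78:NE,87:NI]
Op 12: route key 47: smallest pos >= 47 is 49 -> NA

Answer: NB NA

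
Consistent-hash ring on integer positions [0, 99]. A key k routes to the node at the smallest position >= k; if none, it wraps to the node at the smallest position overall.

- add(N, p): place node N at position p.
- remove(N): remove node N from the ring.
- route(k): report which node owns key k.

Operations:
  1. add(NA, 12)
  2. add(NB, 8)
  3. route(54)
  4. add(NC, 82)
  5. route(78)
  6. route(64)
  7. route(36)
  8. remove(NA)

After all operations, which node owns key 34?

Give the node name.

Op 1: add NA@12 -> ring=[12:NA]
Op 2: add NB@8 -> ring=[8:NB,12:NA]
Op 3: route key 54: none >= 54, wrap to smallest pos 8 -> NB
Op 4: add NC@82 -> ring=[8:NB,12:NA,82:NC]
Op 5: route key 78: smallest pos >= 78 is 82 -> NC
Op 6: route key 64: smallest pos >= 64 is 82 -> NC
Op 7: route key 36: smallest pos >= 36 is 82 -> NC
Op 8: remove NA -> ring=[8:NB,82:NC]
Final route key 34: smallest pos >= 34 is 82 -> NC

Answer: NC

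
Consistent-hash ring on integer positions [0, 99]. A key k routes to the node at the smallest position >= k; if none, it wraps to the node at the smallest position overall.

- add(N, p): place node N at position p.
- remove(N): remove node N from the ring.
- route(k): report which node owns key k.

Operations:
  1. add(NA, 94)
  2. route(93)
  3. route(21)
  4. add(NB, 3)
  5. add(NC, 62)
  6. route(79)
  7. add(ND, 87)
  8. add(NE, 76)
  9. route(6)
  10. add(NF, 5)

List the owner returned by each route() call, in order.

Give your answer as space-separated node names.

Answer: NA NA NA NC

Derivation:
Op 1: add NA@94 -> ring=[94:NA]
Op 2: route key 93: smallest pos >= 93 is 94 -> NA
Op 3: route key 21: smallest pos >= 21 is 94 -> NA
Op 4: add NB@3 -> ring=[3:NB,94:NA]
Op 5: add NC@62 -> ring=[3:NB,62:NC,94:NA]
Op 6: route key 79: smallest pos >= 79 is 94 -> NA
Op 7: add ND@87 -> ring=[3:NB,62:NC,87:ND,94:NA]
Op 8: add NE@76 -> ring=[3:NB,62:NC,76:NE,87:ND,94:NA]
Op 9: route key 6: smallest pos >= 6 is 62 -> NC
Op 10: add NF@5 -> ring=[3:NB,5:NF,62:NC,76:NE,87:ND,94:NA]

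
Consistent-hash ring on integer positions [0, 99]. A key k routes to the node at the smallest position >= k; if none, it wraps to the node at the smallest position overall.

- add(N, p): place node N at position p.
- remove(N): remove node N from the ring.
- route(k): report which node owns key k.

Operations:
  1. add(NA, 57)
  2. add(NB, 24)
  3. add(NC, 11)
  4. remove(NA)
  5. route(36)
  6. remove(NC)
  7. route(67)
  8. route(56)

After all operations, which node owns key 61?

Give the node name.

Answer: NB

Derivation:
Op 1: add NA@57 -> ring=[57:NA]
Op 2: add NB@24 -> ring=[24:NB,57:NA]
Op 3: add NC@11 -> ring=[11:NC,24:NB,57:NA]
Op 4: remove NA -> ring=[11:NC,24:NB]
Op 5: route key 36: none >= 36, wrap to smallest pos 11 -> NC
Op 6: remove NC -> ring=[24:NB]
Op 7: route key 67: none >= 67, wrap to smallest pos 24 -> NB
Op 8: route key 56: none >= 56, wrap to smallest pos 24 -> NB
Final route key 61: none >= 61, wrap to smallest pos 24 -> NB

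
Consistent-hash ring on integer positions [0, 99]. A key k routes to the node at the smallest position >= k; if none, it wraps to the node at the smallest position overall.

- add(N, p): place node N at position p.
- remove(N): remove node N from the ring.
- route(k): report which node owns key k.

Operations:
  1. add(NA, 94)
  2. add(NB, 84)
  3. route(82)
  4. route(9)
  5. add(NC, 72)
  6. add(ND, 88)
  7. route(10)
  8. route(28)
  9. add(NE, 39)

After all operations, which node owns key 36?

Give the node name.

Op 1: add NA@94 -> ring=[94:NA]
Op 2: add NB@84 -> ring=[84:NB,94:NA]
Op 3: route key 82: smallest pos >= 82 is 84 -> NB
Op 4: route key 9: smallest pos >= 9 is 84 -> NB
Op 5: add NC@72 -> ring=[72:NC,84:NB,94:NA]
Op 6: add ND@88 -> ring=[72:NC,84:NB,88:ND,94:NA]
Op 7: route key 10: smallest pos >= 10 is 72 -> NC
Op 8: route key 28: smallest pos >= 28 is 72 -> NC
Op 9: add NE@39 -> ring=[39:NE,72:NC,84:NB,88:ND,94:NA]
Final route key 36: smallest pos >= 36 is 39 -> NE

Answer: NE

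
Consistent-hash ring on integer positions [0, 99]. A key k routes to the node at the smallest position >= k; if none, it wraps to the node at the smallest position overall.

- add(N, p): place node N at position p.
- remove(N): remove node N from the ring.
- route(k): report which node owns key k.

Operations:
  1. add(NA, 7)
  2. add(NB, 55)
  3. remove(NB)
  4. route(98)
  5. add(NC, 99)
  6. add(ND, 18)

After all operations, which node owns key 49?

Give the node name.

Op 1: add NA@7 -> ring=[7:NA]
Op 2: add NB@55 -> ring=[7:NA,55:NB]
Op 3: remove NB -> ring=[7:NA]
Op 4: route key 98: none >= 98, wrap to smallest pos 7 -> NA
Op 5: add NC@99 -> ring=[7:NA,99:NC]
Op 6: add ND@18 -> ring=[7:NA,18:ND,99:NC]
Final route key 49: smallest pos >= 49 is 99 -> NC

Answer: NC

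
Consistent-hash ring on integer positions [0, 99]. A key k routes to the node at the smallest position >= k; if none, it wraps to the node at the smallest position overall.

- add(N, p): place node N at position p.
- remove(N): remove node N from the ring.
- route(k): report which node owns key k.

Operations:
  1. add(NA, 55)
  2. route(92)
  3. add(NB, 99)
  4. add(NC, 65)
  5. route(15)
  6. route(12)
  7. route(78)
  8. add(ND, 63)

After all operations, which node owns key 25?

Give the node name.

Answer: NA

Derivation:
Op 1: add NA@55 -> ring=[55:NA]
Op 2: route key 92: none >= 92, wrap to smallest pos 55 -> NA
Op 3: add NB@99 -> ring=[55:NA,99:NB]
Op 4: add NC@65 -> ring=[55:NA,65:NC,99:NB]
Op 5: route key 15: smallest pos >= 15 is 55 -> NA
Op 6: route key 12: smallest pos >= 12 is 55 -> NA
Op 7: route key 78: smallest pos >= 78 is 99 -> NB
Op 8: add ND@63 -> ring=[55:NA,63:ND,65:NC,99:NB]
Final route key 25: smallest pos >= 25 is 55 -> NA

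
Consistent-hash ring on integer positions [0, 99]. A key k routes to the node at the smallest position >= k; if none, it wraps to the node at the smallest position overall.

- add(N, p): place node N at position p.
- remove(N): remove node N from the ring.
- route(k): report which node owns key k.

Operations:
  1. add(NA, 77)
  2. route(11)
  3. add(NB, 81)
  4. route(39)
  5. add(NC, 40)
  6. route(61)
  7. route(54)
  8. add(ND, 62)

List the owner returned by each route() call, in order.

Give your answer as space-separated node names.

Answer: NA NA NA NA

Derivation:
Op 1: add NA@77 -> ring=[77:NA]
Op 2: route key 11: smallest pos >= 11 is 77 -> NA
Op 3: add NB@81 -> ring=[77:NA,81:NB]
Op 4: route key 39: smallest pos >= 39 is 77 -> NA
Op 5: add NC@40 -> ring=[40:NC,77:NA,81:NB]
Op 6: route key 61: smallest pos >= 61 is 77 -> NA
Op 7: route key 54: smallest pos >= 54 is 77 -> NA
Op 8: add ND@62 -> ring=[40:NC,62:ND,77:NA,81:NB]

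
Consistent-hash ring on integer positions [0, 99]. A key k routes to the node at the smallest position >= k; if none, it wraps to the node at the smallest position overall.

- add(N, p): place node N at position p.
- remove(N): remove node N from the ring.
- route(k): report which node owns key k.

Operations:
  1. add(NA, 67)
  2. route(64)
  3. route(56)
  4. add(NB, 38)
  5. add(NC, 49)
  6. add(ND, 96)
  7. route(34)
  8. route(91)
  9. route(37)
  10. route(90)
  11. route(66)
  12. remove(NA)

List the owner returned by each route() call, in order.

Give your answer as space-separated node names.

Answer: NA NA NB ND NB ND NA

Derivation:
Op 1: add NA@67 -> ring=[67:NA]
Op 2: route key 64: smallest pos >= 64 is 67 -> NA
Op 3: route key 56: smallest pos >= 56 is 67 -> NA
Op 4: add NB@38 -> ring=[38:NB,67:NA]
Op 5: add NC@49 -> ring=[38:NB,49:NC,67:NA]
Op 6: add ND@96 -> ring=[38:NB,49:NC,67:NA,96:ND]
Op 7: route key 34: smallest pos >= 34 is 38 -> NB
Op 8: route key 91: smallest pos >= 91 is 96 -> ND
Op 9: route key 37: smallest pos >= 37 is 38 -> NB
Op 10: route key 90: smallest pos >= 90 is 96 -> ND
Op 11: route key 66: smallest pos >= 66 is 67 -> NA
Op 12: remove NA -> ring=[38:NB,49:NC,96:ND]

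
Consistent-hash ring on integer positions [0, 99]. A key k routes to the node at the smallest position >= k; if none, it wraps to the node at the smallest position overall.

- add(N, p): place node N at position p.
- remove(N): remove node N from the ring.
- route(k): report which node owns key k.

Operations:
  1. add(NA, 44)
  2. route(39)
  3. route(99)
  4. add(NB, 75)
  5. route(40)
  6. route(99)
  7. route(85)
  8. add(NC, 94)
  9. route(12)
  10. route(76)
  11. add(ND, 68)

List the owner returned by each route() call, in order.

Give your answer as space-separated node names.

Op 1: add NA@44 -> ring=[44:NA]
Op 2: route key 39: smallest pos >= 39 is 44 -> NA
Op 3: route key 99: none >= 99, wrap to smallest pos 44 -> NA
Op 4: add NB@75 -> ring=[44:NA,75:NB]
Op 5: route key 40: smallest pos >= 40 is 44 -> NA
Op 6: route key 99: none >= 99, wrap to smallest pos 44 -> NA
Op 7: route key 85: none >= 85, wrap to smallest pos 44 -> NA
Op 8: add NC@94 -> ring=[44:NA,75:NB,94:NC]
Op 9: route key 12: smallest pos >= 12 is 44 -> NA
Op 10: route key 76: smallest pos >= 76 is 94 -> NC
Op 11: add ND@68 -> ring=[44:NA,68:ND,75:NB,94:NC]

Answer: NA NA NA NA NA NA NC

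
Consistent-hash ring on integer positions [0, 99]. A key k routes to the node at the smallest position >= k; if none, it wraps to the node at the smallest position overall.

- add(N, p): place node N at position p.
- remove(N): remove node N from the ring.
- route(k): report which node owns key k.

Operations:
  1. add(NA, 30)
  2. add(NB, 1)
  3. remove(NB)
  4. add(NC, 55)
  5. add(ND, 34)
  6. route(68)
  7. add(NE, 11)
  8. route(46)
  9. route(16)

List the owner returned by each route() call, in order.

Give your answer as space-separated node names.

Op 1: add NA@30 -> ring=[30:NA]
Op 2: add NB@1 -> ring=[1:NB,30:NA]
Op 3: remove NB -> ring=[30:NA]
Op 4: add NC@55 -> ring=[30:NA,55:NC]
Op 5: add ND@34 -> ring=[30:NA,34:ND,55:NC]
Op 6: route key 68: none >= 68, wrap to smallest pos 30 -> NA
Op 7: add NE@11 -> ring=[11:NE,30:NA,34:ND,55:NC]
Op 8: route key 46: smallest pos >= 46 is 55 -> NC
Op 9: route key 16: smallest pos >= 16 is 30 -> NA

Answer: NA NC NA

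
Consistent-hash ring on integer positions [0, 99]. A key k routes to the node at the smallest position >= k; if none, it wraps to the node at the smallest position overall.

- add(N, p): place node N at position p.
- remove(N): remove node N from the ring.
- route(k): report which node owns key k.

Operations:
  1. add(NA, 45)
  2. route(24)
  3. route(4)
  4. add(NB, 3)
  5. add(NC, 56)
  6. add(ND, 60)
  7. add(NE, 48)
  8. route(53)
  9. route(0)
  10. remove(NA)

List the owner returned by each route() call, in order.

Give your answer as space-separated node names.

Answer: NA NA NC NB

Derivation:
Op 1: add NA@45 -> ring=[45:NA]
Op 2: route key 24: smallest pos >= 24 is 45 -> NA
Op 3: route key 4: smallest pos >= 4 is 45 -> NA
Op 4: add NB@3 -> ring=[3:NB,45:NA]
Op 5: add NC@56 -> ring=[3:NB,45:NA,56:NC]
Op 6: add ND@60 -> ring=[3:NB,45:NA,56:NC,60:ND]
Op 7: add NE@48 -> ring=[3:NB,45:NA,48:NE,56:NC,60:ND]
Op 8: route key 53: smallest pos >= 53 is 56 -> NC
Op 9: route key 0: smallest pos >= 0 is 3 -> NB
Op 10: remove NA -> ring=[3:NB,48:NE,56:NC,60:ND]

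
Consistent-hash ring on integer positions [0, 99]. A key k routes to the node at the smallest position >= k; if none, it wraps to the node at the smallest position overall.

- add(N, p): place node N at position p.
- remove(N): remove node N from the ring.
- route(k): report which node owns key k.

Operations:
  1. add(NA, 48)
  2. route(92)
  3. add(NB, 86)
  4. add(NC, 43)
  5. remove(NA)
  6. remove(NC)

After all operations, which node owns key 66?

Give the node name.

Op 1: add NA@48 -> ring=[48:NA]
Op 2: route key 92: none >= 92, wrap to smallest pos 48 -> NA
Op 3: add NB@86 -> ring=[48:NA,86:NB]
Op 4: add NC@43 -> ring=[43:NC,48:NA,86:NB]
Op 5: remove NA -> ring=[43:NC,86:NB]
Op 6: remove NC -> ring=[86:NB]
Final route key 66: smallest pos >= 66 is 86 -> NB

Answer: NB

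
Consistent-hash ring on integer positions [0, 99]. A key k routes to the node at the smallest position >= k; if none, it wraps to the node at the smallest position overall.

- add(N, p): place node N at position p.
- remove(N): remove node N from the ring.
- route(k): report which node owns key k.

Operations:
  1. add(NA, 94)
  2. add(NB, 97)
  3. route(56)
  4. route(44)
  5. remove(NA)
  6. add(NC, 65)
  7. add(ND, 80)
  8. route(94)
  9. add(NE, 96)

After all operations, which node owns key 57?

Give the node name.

Op 1: add NA@94 -> ring=[94:NA]
Op 2: add NB@97 -> ring=[94:NA,97:NB]
Op 3: route key 56: smallest pos >= 56 is 94 -> NA
Op 4: route key 44: smallest pos >= 44 is 94 -> NA
Op 5: remove NA -> ring=[97:NB]
Op 6: add NC@65 -> ring=[65:NC,97:NB]
Op 7: add ND@80 -> ring=[65:NC,80:ND,97:NB]
Op 8: route key 94: smallest pos >= 94 is 97 -> NB
Op 9: add NE@96 -> ring=[65:NC,80:ND,96:NE,97:NB]
Final route key 57: smallest pos >= 57 is 65 -> NC

Answer: NC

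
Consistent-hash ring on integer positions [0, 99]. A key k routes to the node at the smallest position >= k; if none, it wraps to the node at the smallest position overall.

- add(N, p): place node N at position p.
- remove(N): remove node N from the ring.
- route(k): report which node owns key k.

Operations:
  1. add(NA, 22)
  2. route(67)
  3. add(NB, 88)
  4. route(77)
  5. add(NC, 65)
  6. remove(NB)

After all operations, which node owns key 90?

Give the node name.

Answer: NA

Derivation:
Op 1: add NA@22 -> ring=[22:NA]
Op 2: route key 67: none >= 67, wrap to smallest pos 22 -> NA
Op 3: add NB@88 -> ring=[22:NA,88:NB]
Op 4: route key 77: smallest pos >= 77 is 88 -> NB
Op 5: add NC@65 -> ring=[22:NA,65:NC,88:NB]
Op 6: remove NB -> ring=[22:NA,65:NC]
Final route key 90: none >= 90, wrap to smallest pos 22 -> NA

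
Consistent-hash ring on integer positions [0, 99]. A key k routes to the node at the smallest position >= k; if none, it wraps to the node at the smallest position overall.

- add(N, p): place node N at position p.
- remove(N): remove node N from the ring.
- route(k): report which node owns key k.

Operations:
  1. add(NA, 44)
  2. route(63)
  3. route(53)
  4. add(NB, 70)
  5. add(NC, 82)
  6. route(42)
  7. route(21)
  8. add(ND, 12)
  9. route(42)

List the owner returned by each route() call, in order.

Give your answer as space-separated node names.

Op 1: add NA@44 -> ring=[44:NA]
Op 2: route key 63: none >= 63, wrap to smallest pos 44 -> NA
Op 3: route key 53: none >= 53, wrap to smallest pos 44 -> NA
Op 4: add NB@70 -> ring=[44:NA,70:NB]
Op 5: add NC@82 -> ring=[44:NA,70:NB,82:NC]
Op 6: route key 42: smallest pos >= 42 is 44 -> NA
Op 7: route key 21: smallest pos >= 21 is 44 -> NA
Op 8: add ND@12 -> ring=[12:ND,44:NA,70:NB,82:NC]
Op 9: route key 42: smallest pos >= 42 is 44 -> NA

Answer: NA NA NA NA NA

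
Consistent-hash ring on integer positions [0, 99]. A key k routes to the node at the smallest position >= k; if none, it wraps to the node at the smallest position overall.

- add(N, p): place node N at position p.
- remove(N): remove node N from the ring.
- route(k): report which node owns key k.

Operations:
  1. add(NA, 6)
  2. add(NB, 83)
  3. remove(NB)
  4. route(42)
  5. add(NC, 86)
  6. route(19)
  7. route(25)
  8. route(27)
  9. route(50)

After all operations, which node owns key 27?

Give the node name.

Answer: NC

Derivation:
Op 1: add NA@6 -> ring=[6:NA]
Op 2: add NB@83 -> ring=[6:NA,83:NB]
Op 3: remove NB -> ring=[6:NA]
Op 4: route key 42: none >= 42, wrap to smallest pos 6 -> NA
Op 5: add NC@86 -> ring=[6:NA,86:NC]
Op 6: route key 19: smallest pos >= 19 is 86 -> NC
Op 7: route key 25: smallest pos >= 25 is 86 -> NC
Op 8: route key 27: smallest pos >= 27 is 86 -> NC
Op 9: route key 50: smallest pos >= 50 is 86 -> NC
Final route key 27: smallest pos >= 27 is 86 -> NC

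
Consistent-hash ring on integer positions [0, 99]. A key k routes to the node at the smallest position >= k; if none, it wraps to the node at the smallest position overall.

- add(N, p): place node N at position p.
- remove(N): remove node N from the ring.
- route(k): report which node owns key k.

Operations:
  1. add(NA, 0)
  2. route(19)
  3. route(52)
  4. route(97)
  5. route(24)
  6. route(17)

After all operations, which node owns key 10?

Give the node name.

Op 1: add NA@0 -> ring=[0:NA]
Op 2: route key 19: none >= 19, wrap to smallest pos 0 -> NA
Op 3: route key 52: none >= 52, wrap to smallest pos 0 -> NA
Op 4: route key 97: none >= 97, wrap to smallest pos 0 -> NA
Op 5: route key 24: none >= 24, wrap to smallest pos 0 -> NA
Op 6: route key 17: none >= 17, wrap to smallest pos 0 -> NA
Final route key 10: none >= 10, wrap to smallest pos 0 -> NA

Answer: NA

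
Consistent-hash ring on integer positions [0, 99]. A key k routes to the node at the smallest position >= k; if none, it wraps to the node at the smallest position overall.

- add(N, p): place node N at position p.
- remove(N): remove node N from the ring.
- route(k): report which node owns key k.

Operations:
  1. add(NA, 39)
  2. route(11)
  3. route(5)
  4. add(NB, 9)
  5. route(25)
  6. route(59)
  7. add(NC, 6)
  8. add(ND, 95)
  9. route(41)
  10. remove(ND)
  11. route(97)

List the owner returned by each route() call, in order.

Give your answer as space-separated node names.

Op 1: add NA@39 -> ring=[39:NA]
Op 2: route key 11: smallest pos >= 11 is 39 -> NA
Op 3: route key 5: smallest pos >= 5 is 39 -> NA
Op 4: add NB@9 -> ring=[9:NB,39:NA]
Op 5: route key 25: smallest pos >= 25 is 39 -> NA
Op 6: route key 59: none >= 59, wrap to smallest pos 9 -> NB
Op 7: add NC@6 -> ring=[6:NC,9:NB,39:NA]
Op 8: add ND@95 -> ring=[6:NC,9:NB,39:NA,95:ND]
Op 9: route key 41: smallest pos >= 41 is 95 -> ND
Op 10: remove ND -> ring=[6:NC,9:NB,39:NA]
Op 11: route key 97: none >= 97, wrap to smallest pos 6 -> NC

Answer: NA NA NA NB ND NC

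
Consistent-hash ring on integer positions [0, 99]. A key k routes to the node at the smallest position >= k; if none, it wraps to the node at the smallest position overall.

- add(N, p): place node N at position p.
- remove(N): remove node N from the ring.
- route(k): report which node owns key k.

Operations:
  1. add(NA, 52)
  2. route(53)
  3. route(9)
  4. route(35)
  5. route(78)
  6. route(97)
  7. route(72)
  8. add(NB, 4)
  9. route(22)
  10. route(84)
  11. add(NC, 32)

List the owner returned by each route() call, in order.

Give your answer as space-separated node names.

Op 1: add NA@52 -> ring=[52:NA]
Op 2: route key 53: none >= 53, wrap to smallest pos 52 -> NA
Op 3: route key 9: smallest pos >= 9 is 52 -> NA
Op 4: route key 35: smallest pos >= 35 is 52 -> NA
Op 5: route key 78: none >= 78, wrap to smallest pos 52 -> NA
Op 6: route key 97: none >= 97, wrap to smallest pos 52 -> NA
Op 7: route key 72: none >= 72, wrap to smallest pos 52 -> NA
Op 8: add NB@4 -> ring=[4:NB,52:NA]
Op 9: route key 22: smallest pos >= 22 is 52 -> NA
Op 10: route key 84: none >= 84, wrap to smallest pos 4 -> NB
Op 11: add NC@32 -> ring=[4:NB,32:NC,52:NA]

Answer: NA NA NA NA NA NA NA NB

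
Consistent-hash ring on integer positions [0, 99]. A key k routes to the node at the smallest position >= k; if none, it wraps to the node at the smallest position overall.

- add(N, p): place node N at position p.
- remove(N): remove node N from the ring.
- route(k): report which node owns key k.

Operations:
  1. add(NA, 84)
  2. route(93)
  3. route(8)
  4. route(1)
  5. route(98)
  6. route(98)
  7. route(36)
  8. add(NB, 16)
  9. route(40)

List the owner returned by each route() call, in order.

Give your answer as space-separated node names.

Op 1: add NA@84 -> ring=[84:NA]
Op 2: route key 93: none >= 93, wrap to smallest pos 84 -> NA
Op 3: route key 8: smallest pos >= 8 is 84 -> NA
Op 4: route key 1: smallest pos >= 1 is 84 -> NA
Op 5: route key 98: none >= 98, wrap to smallest pos 84 -> NA
Op 6: route key 98: none >= 98, wrap to smallest pos 84 -> NA
Op 7: route key 36: smallest pos >= 36 is 84 -> NA
Op 8: add NB@16 -> ring=[16:NB,84:NA]
Op 9: route key 40: smallest pos >= 40 is 84 -> NA

Answer: NA NA NA NA NA NA NA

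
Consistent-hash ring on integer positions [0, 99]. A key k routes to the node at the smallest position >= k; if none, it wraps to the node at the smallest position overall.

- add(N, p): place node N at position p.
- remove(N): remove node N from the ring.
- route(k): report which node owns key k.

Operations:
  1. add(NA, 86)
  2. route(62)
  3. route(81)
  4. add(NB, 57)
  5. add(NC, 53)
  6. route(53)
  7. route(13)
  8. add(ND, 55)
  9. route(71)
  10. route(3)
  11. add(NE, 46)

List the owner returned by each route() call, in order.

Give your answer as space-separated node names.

Op 1: add NA@86 -> ring=[86:NA]
Op 2: route key 62: smallest pos >= 62 is 86 -> NA
Op 3: route key 81: smallest pos >= 81 is 86 -> NA
Op 4: add NB@57 -> ring=[57:NB,86:NA]
Op 5: add NC@53 -> ring=[53:NC,57:NB,86:NA]
Op 6: route key 53: smallest pos >= 53 is 53 -> NC
Op 7: route key 13: smallest pos >= 13 is 53 -> NC
Op 8: add ND@55 -> ring=[53:NC,55:ND,57:NB,86:NA]
Op 9: route key 71: smallest pos >= 71 is 86 -> NA
Op 10: route key 3: smallest pos >= 3 is 53 -> NC
Op 11: add NE@46 -> ring=[46:NE,53:NC,55:ND,57:NB,86:NA]

Answer: NA NA NC NC NA NC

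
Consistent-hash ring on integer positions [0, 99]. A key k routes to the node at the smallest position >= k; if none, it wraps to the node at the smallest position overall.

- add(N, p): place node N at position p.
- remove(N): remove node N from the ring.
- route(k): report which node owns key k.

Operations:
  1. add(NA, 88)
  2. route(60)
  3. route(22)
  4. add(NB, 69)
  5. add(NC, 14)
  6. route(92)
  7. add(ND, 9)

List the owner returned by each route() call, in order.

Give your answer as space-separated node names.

Answer: NA NA NC

Derivation:
Op 1: add NA@88 -> ring=[88:NA]
Op 2: route key 60: smallest pos >= 60 is 88 -> NA
Op 3: route key 22: smallest pos >= 22 is 88 -> NA
Op 4: add NB@69 -> ring=[69:NB,88:NA]
Op 5: add NC@14 -> ring=[14:NC,69:NB,88:NA]
Op 6: route key 92: none >= 92, wrap to smallest pos 14 -> NC
Op 7: add ND@9 -> ring=[9:ND,14:NC,69:NB,88:NA]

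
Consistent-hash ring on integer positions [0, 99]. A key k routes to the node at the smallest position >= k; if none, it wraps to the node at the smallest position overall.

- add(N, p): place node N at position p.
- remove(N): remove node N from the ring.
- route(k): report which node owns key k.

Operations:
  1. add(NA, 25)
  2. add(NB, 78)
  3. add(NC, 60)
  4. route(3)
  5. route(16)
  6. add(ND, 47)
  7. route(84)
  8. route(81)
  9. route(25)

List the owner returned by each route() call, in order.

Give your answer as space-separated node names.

Op 1: add NA@25 -> ring=[25:NA]
Op 2: add NB@78 -> ring=[25:NA,78:NB]
Op 3: add NC@60 -> ring=[25:NA,60:NC,78:NB]
Op 4: route key 3: smallest pos >= 3 is 25 -> NA
Op 5: route key 16: smallest pos >= 16 is 25 -> NA
Op 6: add ND@47 -> ring=[25:NA,47:ND,60:NC,78:NB]
Op 7: route key 84: none >= 84, wrap to smallest pos 25 -> NA
Op 8: route key 81: none >= 81, wrap to smallest pos 25 -> NA
Op 9: route key 25: smallest pos >= 25 is 25 -> NA

Answer: NA NA NA NA NA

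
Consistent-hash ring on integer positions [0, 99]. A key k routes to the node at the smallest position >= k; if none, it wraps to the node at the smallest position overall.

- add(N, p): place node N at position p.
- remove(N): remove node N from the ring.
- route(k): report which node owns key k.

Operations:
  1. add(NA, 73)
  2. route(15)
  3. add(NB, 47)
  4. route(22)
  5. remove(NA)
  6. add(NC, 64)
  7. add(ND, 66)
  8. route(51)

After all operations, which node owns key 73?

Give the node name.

Answer: NB

Derivation:
Op 1: add NA@73 -> ring=[73:NA]
Op 2: route key 15: smallest pos >= 15 is 73 -> NA
Op 3: add NB@47 -> ring=[47:NB,73:NA]
Op 4: route key 22: smallest pos >= 22 is 47 -> NB
Op 5: remove NA -> ring=[47:NB]
Op 6: add NC@64 -> ring=[47:NB,64:NC]
Op 7: add ND@66 -> ring=[47:NB,64:NC,66:ND]
Op 8: route key 51: smallest pos >= 51 is 64 -> NC
Final route key 73: none >= 73, wrap to smallest pos 47 -> NB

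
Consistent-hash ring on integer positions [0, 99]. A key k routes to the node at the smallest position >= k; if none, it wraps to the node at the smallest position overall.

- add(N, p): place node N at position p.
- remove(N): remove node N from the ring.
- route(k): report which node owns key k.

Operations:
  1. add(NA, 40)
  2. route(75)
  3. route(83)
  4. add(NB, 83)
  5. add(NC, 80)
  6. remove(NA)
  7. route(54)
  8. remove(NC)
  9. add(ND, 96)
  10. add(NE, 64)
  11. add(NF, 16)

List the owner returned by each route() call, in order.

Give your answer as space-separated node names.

Op 1: add NA@40 -> ring=[40:NA]
Op 2: route key 75: none >= 75, wrap to smallest pos 40 -> NA
Op 3: route key 83: none >= 83, wrap to smallest pos 40 -> NA
Op 4: add NB@83 -> ring=[40:NA,83:NB]
Op 5: add NC@80 -> ring=[40:NA,80:NC,83:NB]
Op 6: remove NA -> ring=[80:NC,83:NB]
Op 7: route key 54: smallest pos >= 54 is 80 -> NC
Op 8: remove NC -> ring=[83:NB]
Op 9: add ND@96 -> ring=[83:NB,96:ND]
Op 10: add NE@64 -> ring=[64:NE,83:NB,96:ND]
Op 11: add NF@16 -> ring=[16:NF,64:NE,83:NB,96:ND]

Answer: NA NA NC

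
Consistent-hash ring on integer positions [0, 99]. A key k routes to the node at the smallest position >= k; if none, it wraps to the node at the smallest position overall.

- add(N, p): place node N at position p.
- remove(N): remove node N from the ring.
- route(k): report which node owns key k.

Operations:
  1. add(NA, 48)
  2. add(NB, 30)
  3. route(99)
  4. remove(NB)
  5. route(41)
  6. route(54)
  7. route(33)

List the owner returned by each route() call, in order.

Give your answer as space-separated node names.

Answer: NB NA NA NA

Derivation:
Op 1: add NA@48 -> ring=[48:NA]
Op 2: add NB@30 -> ring=[30:NB,48:NA]
Op 3: route key 99: none >= 99, wrap to smallest pos 30 -> NB
Op 4: remove NB -> ring=[48:NA]
Op 5: route key 41: smallest pos >= 41 is 48 -> NA
Op 6: route key 54: none >= 54, wrap to smallest pos 48 -> NA
Op 7: route key 33: smallest pos >= 33 is 48 -> NA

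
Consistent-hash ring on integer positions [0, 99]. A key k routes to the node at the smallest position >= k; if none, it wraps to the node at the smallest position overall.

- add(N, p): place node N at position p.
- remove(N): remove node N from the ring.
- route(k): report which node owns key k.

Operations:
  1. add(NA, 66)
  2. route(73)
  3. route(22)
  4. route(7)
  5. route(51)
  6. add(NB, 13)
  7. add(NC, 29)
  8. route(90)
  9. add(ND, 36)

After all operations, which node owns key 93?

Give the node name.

Answer: NB

Derivation:
Op 1: add NA@66 -> ring=[66:NA]
Op 2: route key 73: none >= 73, wrap to smallest pos 66 -> NA
Op 3: route key 22: smallest pos >= 22 is 66 -> NA
Op 4: route key 7: smallest pos >= 7 is 66 -> NA
Op 5: route key 51: smallest pos >= 51 is 66 -> NA
Op 6: add NB@13 -> ring=[13:NB,66:NA]
Op 7: add NC@29 -> ring=[13:NB,29:NC,66:NA]
Op 8: route key 90: none >= 90, wrap to smallest pos 13 -> NB
Op 9: add ND@36 -> ring=[13:NB,29:NC,36:ND,66:NA]
Final route key 93: none >= 93, wrap to smallest pos 13 -> NB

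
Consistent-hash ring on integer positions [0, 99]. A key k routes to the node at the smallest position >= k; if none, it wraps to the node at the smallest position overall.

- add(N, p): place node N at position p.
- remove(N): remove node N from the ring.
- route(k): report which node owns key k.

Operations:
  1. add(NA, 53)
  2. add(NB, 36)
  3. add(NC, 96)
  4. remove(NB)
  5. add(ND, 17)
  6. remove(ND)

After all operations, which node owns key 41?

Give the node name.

Answer: NA

Derivation:
Op 1: add NA@53 -> ring=[53:NA]
Op 2: add NB@36 -> ring=[36:NB,53:NA]
Op 3: add NC@96 -> ring=[36:NB,53:NA,96:NC]
Op 4: remove NB -> ring=[53:NA,96:NC]
Op 5: add ND@17 -> ring=[17:ND,53:NA,96:NC]
Op 6: remove ND -> ring=[53:NA,96:NC]
Final route key 41: smallest pos >= 41 is 53 -> NA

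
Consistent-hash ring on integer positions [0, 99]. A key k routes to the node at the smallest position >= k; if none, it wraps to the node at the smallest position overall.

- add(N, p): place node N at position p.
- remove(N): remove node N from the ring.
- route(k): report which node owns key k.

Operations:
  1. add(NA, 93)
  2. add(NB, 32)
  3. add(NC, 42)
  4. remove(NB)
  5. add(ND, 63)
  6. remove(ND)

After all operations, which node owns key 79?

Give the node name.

Answer: NA

Derivation:
Op 1: add NA@93 -> ring=[93:NA]
Op 2: add NB@32 -> ring=[32:NB,93:NA]
Op 3: add NC@42 -> ring=[32:NB,42:NC,93:NA]
Op 4: remove NB -> ring=[42:NC,93:NA]
Op 5: add ND@63 -> ring=[42:NC,63:ND,93:NA]
Op 6: remove ND -> ring=[42:NC,93:NA]
Final route key 79: smallest pos >= 79 is 93 -> NA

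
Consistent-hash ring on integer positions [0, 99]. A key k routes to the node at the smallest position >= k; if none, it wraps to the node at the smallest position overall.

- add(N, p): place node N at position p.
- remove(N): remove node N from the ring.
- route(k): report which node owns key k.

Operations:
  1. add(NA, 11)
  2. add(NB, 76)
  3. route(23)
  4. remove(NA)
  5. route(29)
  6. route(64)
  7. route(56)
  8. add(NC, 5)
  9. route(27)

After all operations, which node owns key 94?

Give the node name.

Answer: NC

Derivation:
Op 1: add NA@11 -> ring=[11:NA]
Op 2: add NB@76 -> ring=[11:NA,76:NB]
Op 3: route key 23: smallest pos >= 23 is 76 -> NB
Op 4: remove NA -> ring=[76:NB]
Op 5: route key 29: smallest pos >= 29 is 76 -> NB
Op 6: route key 64: smallest pos >= 64 is 76 -> NB
Op 7: route key 56: smallest pos >= 56 is 76 -> NB
Op 8: add NC@5 -> ring=[5:NC,76:NB]
Op 9: route key 27: smallest pos >= 27 is 76 -> NB
Final route key 94: none >= 94, wrap to smallest pos 5 -> NC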